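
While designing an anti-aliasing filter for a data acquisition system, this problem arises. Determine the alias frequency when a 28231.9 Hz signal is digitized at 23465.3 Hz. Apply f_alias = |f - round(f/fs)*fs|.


Compute the nearest integer multiple of fs to the signal:
n = round(28231.9 / 23465.3) = 1
f_alias = |28231.9 - 1 * 23465.3|
        = |28231.9 - 23465.3|
        = 4766.6 Hz

4766.6


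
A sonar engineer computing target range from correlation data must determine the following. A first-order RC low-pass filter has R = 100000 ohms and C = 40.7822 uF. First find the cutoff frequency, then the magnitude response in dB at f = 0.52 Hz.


Step 1 — cutoff frequency:
fc = 1 / (2*pi*R*C)
C = 40.7822 uF = 4.07822e-05 F
fc = 1 / (2*pi*100000*4.07822e-05)
   = 0.0390256 Hz

Step 2 — magnitude at f = 0.52 Hz:
|H(f)| = 1 / sqrt(1 + (f/fc)^2)
f/fc = 0.52 / 0.0390256 = 13.324587
|H| = 1 / sqrt(1 + 177.544619) = 0.0748388
|H|_dB = 20*log10(0.0748388) = -22.52 dB

fc = 0.0390256 Hz; |H(0.52 Hz)| = -22.52 dB


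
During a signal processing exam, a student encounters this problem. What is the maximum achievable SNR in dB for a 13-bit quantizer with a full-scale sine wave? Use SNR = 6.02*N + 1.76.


Theoretical SNR for a full-scale sinusoid:
SNR = 6.02 * N + 1.76
    = 6.02 * 13 + 1.76
    = 78.26 + 1.76
    = 80.02 dB

80.02 dB


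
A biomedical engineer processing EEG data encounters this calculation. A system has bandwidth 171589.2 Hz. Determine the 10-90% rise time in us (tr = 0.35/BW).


Rise time from bandwidth relationship:
tr = 0.35 / BW
   = 0.35 / 171589.2
   = 2.039755416e-06 s
   = 2.0398 us

2.0398 us


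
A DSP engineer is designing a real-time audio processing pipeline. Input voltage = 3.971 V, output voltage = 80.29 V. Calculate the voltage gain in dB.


Voltage gain in dB:
G = 20 * log10(Vout / Vin)
  = 20 * log10(80.29 / 3.971)
  = 20 * log10(20.219088)
  = 20 * 1.305762
  = 26.12 dB

26.12 dB


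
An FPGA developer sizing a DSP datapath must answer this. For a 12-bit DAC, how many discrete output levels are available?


Number of quantization levels = 2^N
= 2^12
= 4096

4096


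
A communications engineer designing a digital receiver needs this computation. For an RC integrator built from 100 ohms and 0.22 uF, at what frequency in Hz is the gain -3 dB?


Cutoff frequency of a first-order RC filter:
fc = 1 / (2 * pi * R * C)
C = 0.22 uF = 2.2e-07 F
fc = 1 / (2 * pi * 100 * 2.2e-07)
   = 1 / 0.00013823007675795
   = 7234.315595 Hz

7234.315595 Hz


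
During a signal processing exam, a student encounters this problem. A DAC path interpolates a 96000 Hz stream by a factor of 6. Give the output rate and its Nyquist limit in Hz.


Step 1 — output sample rate after interpolation by L:
fs_out = L * fs_in = 6 * 96000 = 576000 Hz

Step 2 — Nyquist frequency of the output stream:
f_Nyq = fs_out / 2 = 576000 / 2 = 288000.0 Hz

fs_out = 576000 Hz; f_Nyquist = 288000.0 Hz


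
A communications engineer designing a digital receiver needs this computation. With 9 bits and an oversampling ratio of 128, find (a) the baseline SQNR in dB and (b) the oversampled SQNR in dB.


Step 1 — baseline SQNR at Nyquist:
SQNR_base = 6.02*N + 1.76
          = 6.02*9 + 1.76
          = 55.94 dB

Step 2 — oversampling processing gain:
G = 10*log10(OSR) = 10*log10(128) = 21.07 dB

Step 3 — total:
SQNR_total = 55.94 + 21.07 = 77.01 dB

Base SQNR = 55.94 dB; oversampled SQNR = 77.01 dB


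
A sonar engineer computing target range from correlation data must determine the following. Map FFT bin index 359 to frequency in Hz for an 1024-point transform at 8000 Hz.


Frequency of DFT bin k:
f_k = k * fs / N
    = 359 * 8000 / 1024
    = 2872000 / 1024
    = 2804.688 Hz

2804.688 Hz


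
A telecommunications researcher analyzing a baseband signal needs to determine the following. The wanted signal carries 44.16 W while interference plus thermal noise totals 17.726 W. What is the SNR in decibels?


SNR in decibels:
SNR = 10 * log10(Ps / Pn)
    = 10 * log10(44.16 / 17.726)
    = 10 * log10(2.4913)
    = 10 * 0.3964
    = 3.96 dB

3.96 dB


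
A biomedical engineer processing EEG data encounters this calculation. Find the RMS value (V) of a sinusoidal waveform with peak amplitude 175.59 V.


RMS voltage for a sinusoidal waveform:
V_rms = V_peak / sqrt(2)
      = 175.59 / 1.414214
      = 124.161 V

124.161 V


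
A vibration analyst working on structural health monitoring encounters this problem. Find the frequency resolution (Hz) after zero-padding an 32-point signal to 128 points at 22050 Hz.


Frequency resolution after zero-padding:
N_padded = 32 * 4 = 128
df = fs / N_padded
   = 22050 / 128
   = 172.2656 Hz

172.2656 Hz


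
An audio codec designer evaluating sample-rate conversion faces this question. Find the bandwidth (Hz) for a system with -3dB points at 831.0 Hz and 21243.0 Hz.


Bandwidth is the difference of -3dB frequencies:
BW = f_high - f_low
   = 21243.0 - 831.0
   = 20412.0 Hz

20412.0 Hz


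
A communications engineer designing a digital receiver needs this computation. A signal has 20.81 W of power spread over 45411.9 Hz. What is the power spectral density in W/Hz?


Power spectral density:
PSD = P / BW
    = 20.81 / 45411.9
    = 0.00045825 W/Hz

0.00045825 W/Hz


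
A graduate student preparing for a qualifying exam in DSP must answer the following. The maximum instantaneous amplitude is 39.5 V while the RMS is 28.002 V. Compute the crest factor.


Crest factor is the ratio of peak to RMS:
CF = V_peak / V_rms
   = 39.5 / 28.002
   = 1.4106

1.4106


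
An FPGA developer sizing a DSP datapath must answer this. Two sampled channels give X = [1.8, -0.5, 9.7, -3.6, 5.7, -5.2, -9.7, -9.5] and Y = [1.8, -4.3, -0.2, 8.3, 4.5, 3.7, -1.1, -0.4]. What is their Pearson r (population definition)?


Pearson correlation coefficient (population):
r = cov(X,Y) / (std(X) * std(Y))
Mean X = -1.4125, Mean Y = 1.5375
Cov(X,Y) = 1.477969
Std(X) = 6.504313, Std(Y) = 3.658189
r = 0.0621

0.0621


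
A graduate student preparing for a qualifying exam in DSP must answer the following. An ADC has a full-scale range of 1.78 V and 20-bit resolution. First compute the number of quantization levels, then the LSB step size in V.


Step 1 — number of quantization levels:
L = 2^N = 2^20 = 1048576

Step 2 — LSB step size:
delta = Vfs / L
      = 1.78 / 1048576
      = 1.7e-06 V

Levels = 1048576; step size = 1.7e-06 V


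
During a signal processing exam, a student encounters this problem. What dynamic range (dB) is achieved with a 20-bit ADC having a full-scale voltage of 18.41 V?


Dynamic range from full-scale to LSB:
V_min = V_max / 2^bits = 18.41 / 2^20
DR = 20 * log10(V_max / V_min)
   = 20 * log10(2^20)
   = 20 * 20 * log10(2)
   = 120.41 dB

120.41 dB


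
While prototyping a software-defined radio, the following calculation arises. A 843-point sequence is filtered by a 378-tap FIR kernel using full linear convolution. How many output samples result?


Linear convolution output length:
L = N + M - 1
  = 843 + 378 - 1
  = 1220 samples

1220


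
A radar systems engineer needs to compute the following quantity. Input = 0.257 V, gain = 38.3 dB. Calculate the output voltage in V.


Output voltage from dB gain:
V_out = V_in * 10^(gain_dB / 20)
      = 0.257 * 10^(38.3 / 20)
      = 0.257 * 82.224265
      = 21.1316 V

21.1316 V


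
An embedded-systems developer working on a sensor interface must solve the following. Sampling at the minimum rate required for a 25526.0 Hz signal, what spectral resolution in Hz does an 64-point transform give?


Step 1 — Nyquist sampling rate:
fs = 2 * fmax = 2 * 25526.0 = 51052.0 Hz

Step 2 — DFT bin spacing:
df = fs / N = 51052.0 / 64 = 797.6875 Hz

797.6875 Hz


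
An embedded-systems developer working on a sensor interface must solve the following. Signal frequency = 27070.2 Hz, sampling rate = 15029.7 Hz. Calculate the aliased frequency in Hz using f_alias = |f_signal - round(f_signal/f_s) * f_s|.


Compute the nearest integer multiple of fs to the signal:
n = round(27070.2 / 15029.7) = 2
f_alias = |27070.2 - 2 * 15029.7|
        = |27070.2 - 30059.4|
        = 2989.2 Hz

2989.2


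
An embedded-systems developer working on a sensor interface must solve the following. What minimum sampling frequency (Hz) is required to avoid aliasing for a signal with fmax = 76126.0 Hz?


The Nyquist rate is twice the maximum frequency component.
fs_min = 2 * fmax
      = 2 * 76126.0
      = 152252.0 Hz

152252.0


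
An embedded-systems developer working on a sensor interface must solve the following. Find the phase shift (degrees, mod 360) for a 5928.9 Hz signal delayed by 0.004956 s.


Phase shift from frequency and time delay:
phi = 360 * f * t_delay
    = 360 * 5928.9 * 0.004956
    = 10578.11 degrees
    mod 360 = 138.11 degrees

138.11 degrees


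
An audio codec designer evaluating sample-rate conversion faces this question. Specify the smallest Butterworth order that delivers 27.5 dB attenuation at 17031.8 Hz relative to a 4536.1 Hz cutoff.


Butterworth filter order formula:
n = log10(10^(A/10) - 1) / (2 * log10(f_stop/f_pass))
10^(27.5/10) - 1 = 561.3413
f_stop/f_pass = 17031.8 / 4536.1 = 3.7547
n = 2.3924 -> ceil = 3

3


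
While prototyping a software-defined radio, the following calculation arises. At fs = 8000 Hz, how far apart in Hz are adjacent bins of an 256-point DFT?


DFT frequency resolution:
df = fs / N
   = 8000 / 256
   = 31.25 Hz

31.25 Hz


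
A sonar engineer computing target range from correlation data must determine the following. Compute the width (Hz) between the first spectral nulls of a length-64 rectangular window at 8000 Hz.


Main lobe width for a rectangular window:
Width = 2 * fs / N
      = 2 * 8000 / 64
      = 16000 / 64
      = 250.0 Hz

250.0 Hz


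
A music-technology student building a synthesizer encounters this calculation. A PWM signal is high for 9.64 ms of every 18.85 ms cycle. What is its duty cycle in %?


Duty cycle as a percentage:
DC = (t_on / T) * 100
   = (9.64 / 18.85) * 100
   = 0.511406 * 100
   = 51.14 %

51.14 %


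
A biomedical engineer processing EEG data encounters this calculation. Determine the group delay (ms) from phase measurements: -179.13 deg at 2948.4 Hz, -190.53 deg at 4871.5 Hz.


Group delay from phase difference:
tau = -d(phi)/d(omega)
d(phi) = -11.4 deg = -0.198968 rad
d(omega) = 2*pi*(4871.5 - 2948.4) = 12083.1937 rad/s
tau = -(-0.198968) / 12083.1937
    = 0.0165 ms

0.0165 ms


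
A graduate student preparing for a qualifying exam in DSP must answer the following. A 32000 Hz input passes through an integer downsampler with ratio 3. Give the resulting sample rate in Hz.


Decimation reduces the sample rate:
fs_out = fs_in / M
       = 32000 / 3
       = 10666.6667 Hz

10666.6667 Hz


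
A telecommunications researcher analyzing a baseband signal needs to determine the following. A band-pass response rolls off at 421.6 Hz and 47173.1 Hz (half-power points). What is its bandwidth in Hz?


Bandwidth is the difference of -3dB frequencies:
BW = f_high - f_low
   = 47173.1 - 421.6
   = 46751.5 Hz

46751.5 Hz


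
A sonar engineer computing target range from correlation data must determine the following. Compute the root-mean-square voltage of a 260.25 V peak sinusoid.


RMS voltage for a sinusoidal waveform:
V_rms = V_peak / sqrt(2)
      = 260.25 / 1.414214
      = 184.025 V

184.025 V


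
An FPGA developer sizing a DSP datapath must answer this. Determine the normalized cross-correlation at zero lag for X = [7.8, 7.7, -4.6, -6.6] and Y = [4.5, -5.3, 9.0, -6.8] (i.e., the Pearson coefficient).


Pearson correlation coefficient (population):
r = cov(X,Y) / (std(X) * std(Y))
Mean X = 1.075, Mean Y = 0.35
Cov(X,Y) = -0.93375
Std(X) = 6.712442, Std(Y) = 6.616079
r = -0.021

-0.021


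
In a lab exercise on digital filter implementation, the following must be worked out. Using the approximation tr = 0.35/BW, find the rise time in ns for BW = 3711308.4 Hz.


Rise time from bandwidth relationship:
tr = 0.35 / BW
   = 0.35 / 3711308.4
   = 9.430636376e-08 s
   = 94.3064 ns

94.3064 ns


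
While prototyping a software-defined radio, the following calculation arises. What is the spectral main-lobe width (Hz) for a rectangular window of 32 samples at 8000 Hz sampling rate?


Main lobe width for a rectangular window:
Width = 2 * fs / N
      = 2 * 8000 / 32
      = 16000 / 32
      = 500.0 Hz

500.0 Hz


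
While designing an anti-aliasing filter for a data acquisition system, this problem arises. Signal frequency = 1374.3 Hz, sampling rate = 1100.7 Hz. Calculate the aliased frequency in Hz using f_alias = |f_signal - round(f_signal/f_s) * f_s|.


Compute the nearest integer multiple of fs to the signal:
n = round(1374.3 / 1100.7) = 1
f_alias = |1374.3 - 1 * 1100.7|
        = |1374.3 - 1100.7|
        = 273.6 Hz

273.6


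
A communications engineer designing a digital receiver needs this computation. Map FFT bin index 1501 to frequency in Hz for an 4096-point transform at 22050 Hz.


Frequency of DFT bin k:
f_k = k * fs / N
    = 1501 * 22050 / 4096
    = 33097050 / 4096
    = 8080.334 Hz

8080.334 Hz


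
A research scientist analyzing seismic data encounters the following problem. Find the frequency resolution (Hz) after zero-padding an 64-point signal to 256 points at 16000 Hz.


Frequency resolution after zero-padding:
N_padded = 64 * 4 = 256
df = fs / N_padded
   = 16000 / 256
   = 62.5 Hz

62.5 Hz


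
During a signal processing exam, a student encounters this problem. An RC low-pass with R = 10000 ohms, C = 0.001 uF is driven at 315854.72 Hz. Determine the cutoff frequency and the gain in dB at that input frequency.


Step 1 — cutoff frequency:
fc = 1 / (2*pi*R*C)
C = 0.001 uF = 1e-09 F
fc = 1 / (2*pi*10000*1e-09)
   = 15915.494 Hz

Step 2 — magnitude at f = 315854.72 Hz:
|H(f)| = 1 / sqrt(1 + (f/fc)^2)
f/fc = 315854.72 / 15915.494 = 19.845738
|H| = 1 / sqrt(1 + 393.853317) = 0.0503248
|H|_dB = 20*log10(0.0503248) = -25.96 dB

fc = 15915.494 Hz; |H(315854.72 Hz)| = -25.96 dB


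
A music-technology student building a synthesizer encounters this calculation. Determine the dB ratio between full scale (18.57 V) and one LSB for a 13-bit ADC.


Dynamic range from full-scale to LSB:
V_min = V_max / 2^bits = 18.57 / 2^13
DR = 20 * log10(V_max / V_min)
   = 20 * log10(2^13)
   = 20 * 13 * log10(2)
   = 78.27 dB

78.27 dB


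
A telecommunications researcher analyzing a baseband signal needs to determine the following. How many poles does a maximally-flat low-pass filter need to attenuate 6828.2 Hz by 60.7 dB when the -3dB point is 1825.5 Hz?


Butterworth filter order formula:
n = log10(10^(A/10) - 1) / (2 * log10(f_stop/f_pass))
10^(60.7/10) - 1 = 1174896.5549
f_stop/f_pass = 6828.2 / 1825.5 = 3.7405
n = 5.2974 -> ceil = 6

6


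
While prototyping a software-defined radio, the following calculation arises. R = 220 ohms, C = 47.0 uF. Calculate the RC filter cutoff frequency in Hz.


Cutoff frequency of a first-order RC filter:
fc = 1 / (2 * pi * R * C)
C = 47.0 uF = 4.7e-05 F
fc = 1 / (2 * pi * 220 * 4.7e-05)
   = 1 / 0.064968136076237
   = 15.392161 Hz

15.392161 Hz


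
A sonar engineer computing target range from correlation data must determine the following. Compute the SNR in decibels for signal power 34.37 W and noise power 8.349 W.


SNR in decibels:
SNR = 10 * log10(Ps / Pn)
    = 10 * log10(34.37 / 8.349)
    = 10 * log10(4.1167)
    = 10 * 0.6145
    = 6.15 dB

6.15 dB


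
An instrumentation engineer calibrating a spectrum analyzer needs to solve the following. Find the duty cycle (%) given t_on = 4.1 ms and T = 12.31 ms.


Duty cycle as a percentage:
DC = (t_on / T) * 100
   = (4.1 / 12.31) * 100
   = 0.333063 * 100
   = 33.31 %

33.31 %


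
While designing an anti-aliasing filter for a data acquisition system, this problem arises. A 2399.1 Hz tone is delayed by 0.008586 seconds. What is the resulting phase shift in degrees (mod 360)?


Phase shift from frequency and time delay:
phi = 360 * f * t_delay
    = 360 * 2399.1 * 0.008586
    = 7415.52 degrees
    mod 360 = 215.52 degrees

215.52 degrees


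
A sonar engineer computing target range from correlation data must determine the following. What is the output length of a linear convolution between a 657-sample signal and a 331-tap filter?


Linear convolution output length:
L = N + M - 1
  = 657 + 331 - 1
  = 987 samples

987


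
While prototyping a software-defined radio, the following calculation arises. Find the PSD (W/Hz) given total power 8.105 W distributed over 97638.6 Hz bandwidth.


Power spectral density:
PSD = P / BW
    = 8.105 / 97638.6
    = 8.301e-05 W/Hz

8.301e-05 W/Hz


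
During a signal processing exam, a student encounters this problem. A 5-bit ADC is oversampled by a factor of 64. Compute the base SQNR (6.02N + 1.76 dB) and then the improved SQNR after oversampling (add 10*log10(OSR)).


Step 1 — baseline SQNR at Nyquist:
SQNR_base = 6.02*N + 1.76
          = 6.02*5 + 1.76
          = 31.86 dB

Step 2 — oversampling processing gain:
G = 10*log10(OSR) = 10*log10(64) = 18.06 dB

Step 3 — total:
SQNR_total = 31.86 + 18.06 = 49.92 dB

Base SQNR = 31.86 dB; oversampled SQNR = 49.92 dB


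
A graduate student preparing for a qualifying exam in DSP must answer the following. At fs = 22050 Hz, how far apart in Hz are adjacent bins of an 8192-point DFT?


DFT frequency resolution:
df = fs / N
   = 22050 / 8192
   = 2.6917 Hz

2.6917 Hz


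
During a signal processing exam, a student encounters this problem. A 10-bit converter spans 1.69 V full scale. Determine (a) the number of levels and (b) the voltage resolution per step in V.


Step 1 — number of quantization levels:
L = 2^N = 2^10 = 1024

Step 2 — LSB step size:
delta = Vfs / L
      = 1.69 / 1024
      = 0.00165039 V

Levels = 1024; step size = 0.00165039 V


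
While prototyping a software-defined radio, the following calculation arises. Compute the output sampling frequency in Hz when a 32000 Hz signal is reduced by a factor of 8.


Decimation reduces the sample rate:
fs_out = fs_in / M
       = 32000 / 8
       = 4000.0 Hz

4000.0 Hz


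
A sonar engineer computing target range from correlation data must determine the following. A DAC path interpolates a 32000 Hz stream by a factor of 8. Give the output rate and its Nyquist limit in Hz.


Step 1 — output sample rate after interpolation by L:
fs_out = L * fs_in = 8 * 32000 = 256000 Hz

Step 2 — Nyquist frequency of the output stream:
f_Nyq = fs_out / 2 = 256000 / 2 = 128000.0 Hz

fs_out = 256000 Hz; f_Nyquist = 128000.0 Hz


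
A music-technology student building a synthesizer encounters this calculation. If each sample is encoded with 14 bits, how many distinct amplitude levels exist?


Number of quantization levels = 2^N
= 2^14
= 16384

16384


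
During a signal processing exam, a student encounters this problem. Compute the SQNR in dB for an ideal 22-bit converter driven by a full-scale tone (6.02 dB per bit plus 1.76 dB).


Theoretical SNR for a full-scale sinusoid:
SNR = 6.02 * N + 1.76
    = 6.02 * 22 + 1.76
    = 132.44 + 1.76
    = 134.2 dB

134.2 dB


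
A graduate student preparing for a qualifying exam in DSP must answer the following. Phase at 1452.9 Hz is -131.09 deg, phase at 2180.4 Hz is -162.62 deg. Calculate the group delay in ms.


Group delay from phase difference:
tau = -d(phi)/d(omega)
d(phi) = -31.53 deg = -0.550302 rad
d(omega) = 2*pi*(2180.4 - 1452.9) = 4571.0173 rad/s
tau = -(-0.550302) / 4571.0173
    = 0.1204 ms

0.1204 ms


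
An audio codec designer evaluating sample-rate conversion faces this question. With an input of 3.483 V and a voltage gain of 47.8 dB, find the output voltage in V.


Output voltage from dB gain:
V_out = V_in * 10^(gain_dB / 20)
      = 3.483 * 10^(47.8 / 20)
      = 3.483 * 245.470892
      = 854.9751 V

854.9751 V


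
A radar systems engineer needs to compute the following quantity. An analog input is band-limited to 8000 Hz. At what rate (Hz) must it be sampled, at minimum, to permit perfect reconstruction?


The Nyquist rate is twice the maximum frequency component.
fs_min = 2 * fmax
      = 2 * 8000
      = 16000 Hz

16000


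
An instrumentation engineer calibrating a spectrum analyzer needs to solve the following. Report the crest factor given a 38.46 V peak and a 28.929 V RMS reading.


Crest factor is the ratio of peak to RMS:
CF = V_peak / V_rms
   = 38.46 / 28.929
   = 1.3295

1.3295


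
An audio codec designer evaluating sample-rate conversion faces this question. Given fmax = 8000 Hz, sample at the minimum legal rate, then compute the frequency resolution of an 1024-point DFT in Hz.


Step 1 — Nyquist sampling rate:
fs = 2 * fmax = 2 * 8000 = 16000 Hz

Step 2 — DFT bin spacing:
df = fs / N = 16000 / 1024 = 15.625 Hz

15.625 Hz


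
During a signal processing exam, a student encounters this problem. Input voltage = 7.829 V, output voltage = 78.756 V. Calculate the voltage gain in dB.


Voltage gain in dB:
G = 20 * log10(Vout / Vin)
  = 20 * log10(78.756 / 7.829)
  = 20 * log10(10.059522)
  = 20 * 1.002577
  = 20.05 dB

20.05 dB


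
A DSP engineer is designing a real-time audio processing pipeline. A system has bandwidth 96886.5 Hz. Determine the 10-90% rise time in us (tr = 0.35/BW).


Rise time from bandwidth relationship:
tr = 0.35 / BW
   = 0.35 / 96886.5
   = 3.61247439e-06 s
   = 3.6125 us

3.6125 us


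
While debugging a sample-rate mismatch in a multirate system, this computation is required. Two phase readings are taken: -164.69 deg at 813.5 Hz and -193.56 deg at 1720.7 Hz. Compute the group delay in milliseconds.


Group delay from phase difference:
tau = -d(phi)/d(omega)
d(phi) = -28.87 deg = -0.503877 rad
d(omega) = 2*pi*(1720.7 - 813.5) = 5700.1057 rad/s
tau = -(-0.503877) / 5700.1057
    = 0.0884 ms

0.0884 ms


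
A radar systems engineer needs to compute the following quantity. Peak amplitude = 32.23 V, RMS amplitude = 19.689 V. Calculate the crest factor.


Crest factor is the ratio of peak to RMS:
CF = V_peak / V_rms
   = 32.23 / 19.689
   = 1.637

1.637


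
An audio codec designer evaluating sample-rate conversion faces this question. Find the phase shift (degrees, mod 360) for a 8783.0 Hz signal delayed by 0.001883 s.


Phase shift from frequency and time delay:
phi = 360 * f * t_delay
    = 360 * 8783.0 * 0.001883
    = 5953.82 degrees
    mod 360 = 193.82 degrees

193.82 degrees


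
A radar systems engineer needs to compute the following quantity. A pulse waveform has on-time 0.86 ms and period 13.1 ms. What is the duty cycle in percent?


Duty cycle as a percentage:
DC = (t_on / T) * 100
   = (0.86 / 13.1) * 100
   = 0.065649 * 100
   = 6.56 %

6.56 %


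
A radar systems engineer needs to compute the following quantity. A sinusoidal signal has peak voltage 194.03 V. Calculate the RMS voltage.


RMS voltage for a sinusoidal waveform:
V_rms = V_peak / sqrt(2)
      = 194.03 / 1.414214
      = 137.2 V

137.2 V


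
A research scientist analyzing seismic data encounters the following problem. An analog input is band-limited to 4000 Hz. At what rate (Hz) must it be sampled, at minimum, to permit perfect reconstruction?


The Nyquist rate is twice the maximum frequency component.
fs_min = 2 * fmax
      = 2 * 4000
      = 8000 Hz

8000


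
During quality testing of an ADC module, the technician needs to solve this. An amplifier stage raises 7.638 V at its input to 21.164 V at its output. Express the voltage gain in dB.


Voltage gain in dB:
G = 20 * log10(Vout / Vin)
  = 20 * log10(21.164 / 7.638)
  = 20 * log10(2.770882)
  = 20 * 0.442618
  = 8.85 dB

8.85 dB


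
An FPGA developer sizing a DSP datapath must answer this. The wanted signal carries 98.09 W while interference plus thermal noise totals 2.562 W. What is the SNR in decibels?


SNR in decibels:
SNR = 10 * log10(Ps / Pn)
    = 10 * log10(98.09 / 2.562)
    = 10 * log10(38.2865)
    = 10 * 1.583
    = 15.83 dB

15.83 dB


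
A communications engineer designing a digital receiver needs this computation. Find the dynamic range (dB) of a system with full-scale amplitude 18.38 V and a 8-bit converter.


Dynamic range from full-scale to LSB:
V_min = V_max / 2^bits = 18.38 / 2^8
DR = 20 * log10(V_max / V_min)
   = 20 * log10(2^8)
   = 20 * 8 * log10(2)
   = 48.16 dB

48.16 dB


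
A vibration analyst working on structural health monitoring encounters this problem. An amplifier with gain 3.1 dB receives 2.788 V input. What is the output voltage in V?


Output voltage from dB gain:
V_out = V_in * 10^(gain_dB / 20)
      = 2.788 * 10^(3.1 / 20)
      = 2.788 * 1.428894
      = 3.9838 V

3.9838 V


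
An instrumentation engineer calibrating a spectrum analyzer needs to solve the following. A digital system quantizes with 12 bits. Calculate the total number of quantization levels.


Number of quantization levels = 2^N
= 2^12
= 4096

4096


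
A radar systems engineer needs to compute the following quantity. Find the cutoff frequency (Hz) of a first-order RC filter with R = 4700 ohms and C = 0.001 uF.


Cutoff frequency of a first-order RC filter:
fc = 1 / (2 * pi * R * C)
C = 0.001 uF = 1e-09 F
fc = 1 / (2 * pi * 4700 * 1e-09)
   = 1 / 2.9530970943744e-05
   = 33862.753849 Hz

33862.753849 Hz


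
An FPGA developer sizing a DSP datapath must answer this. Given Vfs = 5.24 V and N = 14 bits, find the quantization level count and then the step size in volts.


Step 1 — number of quantization levels:
L = 2^N = 2^14 = 16384

Step 2 — LSB step size:
delta = Vfs / L
      = 5.24 / 16384
      = 0.00031982 V

Levels = 16384; step size = 0.00031982 V


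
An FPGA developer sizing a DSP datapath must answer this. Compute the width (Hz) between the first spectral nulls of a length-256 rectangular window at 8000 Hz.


Main lobe width for a rectangular window:
Width = 2 * fs / N
      = 2 * 8000 / 256
      = 16000 / 256
      = 62.5 Hz

62.5 Hz


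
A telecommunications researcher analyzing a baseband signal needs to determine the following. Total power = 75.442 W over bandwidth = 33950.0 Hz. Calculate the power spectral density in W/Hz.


Power spectral density:
PSD = P / BW
    = 75.442 / 33950.0
    = 0.00222215 W/Hz

0.00222215 W/Hz


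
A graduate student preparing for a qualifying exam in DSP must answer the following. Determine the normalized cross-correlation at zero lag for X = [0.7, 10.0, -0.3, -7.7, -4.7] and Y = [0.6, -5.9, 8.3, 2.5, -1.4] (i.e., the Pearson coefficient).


Pearson correlation coefficient (population):
r = cov(X,Y) / (std(X) * std(Y))
Mean X = -0.4, Mean Y = 0.82
Cov(X,Y) = -14.42
Std(X) = 6.019302, Std(Y) = 4.667076
r = -0.5133

-0.5133


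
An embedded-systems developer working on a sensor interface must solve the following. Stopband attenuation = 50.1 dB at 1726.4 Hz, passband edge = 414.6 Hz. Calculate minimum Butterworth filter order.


Butterworth filter order formula:
n = log10(10^(A/10) - 1) / (2 * log10(f_stop/f_pass))
10^(50.1/10) - 1 = 102328.2992
f_stop/f_pass = 1726.4 / 414.6 = 4.164
n = 4.0435 -> ceil = 5

5


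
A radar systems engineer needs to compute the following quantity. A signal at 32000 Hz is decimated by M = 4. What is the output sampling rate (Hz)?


Decimation reduces the sample rate:
fs_out = fs_in / M
       = 32000 / 4
       = 8000.0 Hz

8000.0 Hz


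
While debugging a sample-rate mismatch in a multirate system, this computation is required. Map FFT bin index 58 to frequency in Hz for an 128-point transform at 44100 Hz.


Frequency of DFT bin k:
f_k = k * fs / N
    = 58 * 44100 / 128
    = 2557800 / 128
    = 19982.812 Hz

19982.812 Hz


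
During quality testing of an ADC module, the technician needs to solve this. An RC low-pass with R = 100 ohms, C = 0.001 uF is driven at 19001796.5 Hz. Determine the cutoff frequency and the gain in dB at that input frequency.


Step 1 — cutoff frequency:
fc = 1 / (2*pi*R*C)
C = 0.001 uF = 1e-09 F
fc = 1 / (2*pi*100*1e-09)
   = 1591549.431 Hz

Step 2 — magnitude at f = 19001796.5 Hz:
|H(f)| = 1 / sqrt(1 + (f/fc)^2)
f/fc = 19001796.5 / 1591549.431 = 11.939181
|H| = 1 / sqrt(1 + 142.544043) = 0.0834656
|H|_dB = 20*log10(0.0834656) = -21.57 dB

fc = 1591549.431 Hz; |H(19001796.5 Hz)| = -21.57 dB


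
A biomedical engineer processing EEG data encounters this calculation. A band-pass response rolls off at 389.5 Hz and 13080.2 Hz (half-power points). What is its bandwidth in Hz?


Bandwidth is the difference of -3dB frequencies:
BW = f_high - f_low
   = 13080.2 - 389.5
   = 12690.7 Hz

12690.7 Hz


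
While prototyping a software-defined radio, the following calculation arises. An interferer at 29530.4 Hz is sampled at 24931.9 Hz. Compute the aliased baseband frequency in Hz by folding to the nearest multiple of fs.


Compute the nearest integer multiple of fs to the signal:
n = round(29530.4 / 24931.9) = 1
f_alias = |29530.4 - 1 * 24931.9|
        = |29530.4 - 24931.9|
        = 4598.5 Hz

4598.5


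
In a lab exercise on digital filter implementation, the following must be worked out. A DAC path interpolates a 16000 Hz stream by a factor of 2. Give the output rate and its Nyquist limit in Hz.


Step 1 — output sample rate after interpolation by L:
fs_out = L * fs_in = 2 * 16000 = 32000 Hz

Step 2 — Nyquist frequency of the output stream:
f_Nyq = fs_out / 2 = 32000 / 2 = 16000.0 Hz

fs_out = 32000 Hz; f_Nyquist = 16000.0 Hz


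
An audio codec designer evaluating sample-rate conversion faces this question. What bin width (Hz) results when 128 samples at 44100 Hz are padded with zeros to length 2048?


Frequency resolution after zero-padding:
N_padded = 128 * 16 = 2048
df = fs / N_padded
   = 44100 / 2048
   = 21.5332 Hz

21.5332 Hz


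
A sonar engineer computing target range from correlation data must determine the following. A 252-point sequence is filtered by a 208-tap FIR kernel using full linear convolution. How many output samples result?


Linear convolution output length:
L = N + M - 1
  = 252 + 208 - 1
  = 459 samples

459


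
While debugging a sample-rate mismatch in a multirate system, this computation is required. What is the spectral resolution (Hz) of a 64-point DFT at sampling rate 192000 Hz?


DFT frequency resolution:
df = fs / N
   = 192000 / 64
   = 3000.0 Hz

3000.0 Hz


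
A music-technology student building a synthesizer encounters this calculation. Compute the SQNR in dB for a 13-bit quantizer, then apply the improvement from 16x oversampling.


Step 1 — baseline SQNR at Nyquist:
SQNR_base = 6.02*N + 1.76
          = 6.02*13 + 1.76
          = 80.02 dB

Step 2 — oversampling processing gain:
G = 10*log10(OSR) = 10*log10(16) = 12.04 dB

Step 3 — total:
SQNR_total = 80.02 + 12.04 = 92.06 dB

Base SQNR = 80.02 dB; oversampled SQNR = 92.06 dB


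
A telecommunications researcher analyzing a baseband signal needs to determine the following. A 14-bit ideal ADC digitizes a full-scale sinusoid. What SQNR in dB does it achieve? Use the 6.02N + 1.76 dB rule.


Theoretical SNR for a full-scale sinusoid:
SNR = 6.02 * N + 1.76
    = 6.02 * 14 + 1.76
    = 84.28 + 1.76
    = 86.04 dB

86.04 dB


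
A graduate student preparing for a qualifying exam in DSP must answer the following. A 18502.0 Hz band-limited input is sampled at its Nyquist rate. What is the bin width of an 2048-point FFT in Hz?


Step 1 — Nyquist sampling rate:
fs = 2 * fmax = 2 * 18502.0 = 37004.0 Hz

Step 2 — DFT bin spacing:
df = fs / N = 37004.0 / 2048 = 18.0684 Hz

18.0684 Hz


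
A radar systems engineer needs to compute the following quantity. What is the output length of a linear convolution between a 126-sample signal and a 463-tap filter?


Linear convolution output length:
L = N + M - 1
  = 126 + 463 - 1
  = 588 samples

588


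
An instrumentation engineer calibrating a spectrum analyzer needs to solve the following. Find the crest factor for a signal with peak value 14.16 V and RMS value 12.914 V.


Crest factor is the ratio of peak to RMS:
CF = V_peak / V_rms
   = 14.16 / 12.914
   = 1.0965

1.0965


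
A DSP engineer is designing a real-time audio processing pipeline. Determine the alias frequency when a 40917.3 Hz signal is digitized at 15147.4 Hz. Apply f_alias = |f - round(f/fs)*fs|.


Compute the nearest integer multiple of fs to the signal:
n = round(40917.3 / 15147.4) = 3
f_alias = |40917.3 - 3 * 15147.4|
        = |40917.3 - 45442.2|
        = 4524.9 Hz

4524.9


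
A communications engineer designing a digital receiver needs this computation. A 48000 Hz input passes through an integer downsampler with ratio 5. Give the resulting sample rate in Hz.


Decimation reduces the sample rate:
fs_out = fs_in / M
       = 48000 / 5
       = 9600.0 Hz

9600.0 Hz


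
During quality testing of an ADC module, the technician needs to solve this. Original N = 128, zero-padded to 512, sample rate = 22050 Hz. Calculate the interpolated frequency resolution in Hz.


Frequency resolution after zero-padding:
N_padded = 128 * 4 = 512
df = fs / N_padded
   = 22050 / 512
   = 43.0664 Hz

43.0664 Hz


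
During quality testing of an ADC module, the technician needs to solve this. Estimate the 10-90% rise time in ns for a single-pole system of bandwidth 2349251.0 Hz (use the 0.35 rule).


Rise time from bandwidth relationship:
tr = 0.35 / BW
   = 0.35 / 2349251.0
   = 1.489836548e-07 s
   = 148.9837 ns

148.9837 ns


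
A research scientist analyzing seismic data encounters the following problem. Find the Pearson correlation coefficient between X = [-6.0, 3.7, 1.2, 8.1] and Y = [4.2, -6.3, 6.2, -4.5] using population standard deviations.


Pearson correlation coefficient (population):
r = cov(X,Y) / (std(X) * std(Y))
Mean X = 1.75, Mean Y = -0.1
Cov(X,Y) = -19.205
Std(X) = 5.111018, Std(Y) = 5.384701
r = -0.6978

-0.6978


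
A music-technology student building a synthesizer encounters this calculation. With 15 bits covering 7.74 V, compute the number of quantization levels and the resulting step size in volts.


Step 1 — number of quantization levels:
L = 2^N = 2^15 = 32768

Step 2 — LSB step size:
delta = Vfs / L
      = 7.74 / 32768
      = 0.00023621 V

Levels = 32768; step size = 0.00023621 V


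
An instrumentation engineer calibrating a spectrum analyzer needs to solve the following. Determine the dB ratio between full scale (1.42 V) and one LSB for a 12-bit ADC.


Dynamic range from full-scale to LSB:
V_min = V_max / 2^bits = 1.42 / 2^12
DR = 20 * log10(V_max / V_min)
   = 20 * log10(2^12)
   = 20 * 12 * log10(2)
   = 72.25 dB

72.25 dB


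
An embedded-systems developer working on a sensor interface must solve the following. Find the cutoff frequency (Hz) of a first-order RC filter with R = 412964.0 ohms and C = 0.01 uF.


Cutoff frequency of a first-order RC filter:
fc = 1 / (2 * pi * R * C)
C = 0.01 uF = 1e-08 F
fc = 1 / (2 * pi * 412964.0 * 1e-08)
   = 1 / 0.025947293371941
   = 38.539665 Hz

38.539665 Hz


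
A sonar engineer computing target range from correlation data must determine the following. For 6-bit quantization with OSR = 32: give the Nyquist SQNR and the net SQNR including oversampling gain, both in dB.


Step 1 — baseline SQNR at Nyquist:
SQNR_base = 6.02*N + 1.76
          = 6.02*6 + 1.76
          = 37.88 dB

Step 2 — oversampling processing gain:
G = 10*log10(OSR) = 10*log10(32) = 15.05 dB

Step 3 — total:
SQNR_total = 37.88 + 15.05 = 52.93 dB

Base SQNR = 37.88 dB; oversampled SQNR = 52.93 dB


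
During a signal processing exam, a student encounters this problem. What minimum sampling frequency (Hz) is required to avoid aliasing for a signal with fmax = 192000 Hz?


The Nyquist rate is twice the maximum frequency component.
fs_min = 2 * fmax
      = 2 * 192000
      = 384000 Hz

384000


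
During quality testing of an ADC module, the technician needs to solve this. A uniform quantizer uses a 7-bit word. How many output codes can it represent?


Number of quantization levels = 2^N
= 2^7
= 128

128


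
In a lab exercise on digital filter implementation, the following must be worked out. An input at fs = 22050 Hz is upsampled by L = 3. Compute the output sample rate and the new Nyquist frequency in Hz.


Step 1 — output sample rate after interpolation by L:
fs_out = L * fs_in = 3 * 22050 = 66150 Hz

Step 2 — Nyquist frequency of the output stream:
f_Nyq = fs_out / 2 = 66150 / 2 = 33075.0 Hz

fs_out = 66150 Hz; f_Nyquist = 33075.0 Hz


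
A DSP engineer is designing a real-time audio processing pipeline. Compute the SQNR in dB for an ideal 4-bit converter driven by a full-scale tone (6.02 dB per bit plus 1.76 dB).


Theoretical SNR for a full-scale sinusoid:
SNR = 6.02 * N + 1.76
    = 6.02 * 4 + 1.76
    = 24.08 + 1.76
    = 25.84 dB

25.84 dB


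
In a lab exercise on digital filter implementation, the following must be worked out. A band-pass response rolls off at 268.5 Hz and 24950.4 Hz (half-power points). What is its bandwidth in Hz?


Bandwidth is the difference of -3dB frequencies:
BW = f_high - f_low
   = 24950.4 - 268.5
   = 24681.9 Hz

24681.9 Hz


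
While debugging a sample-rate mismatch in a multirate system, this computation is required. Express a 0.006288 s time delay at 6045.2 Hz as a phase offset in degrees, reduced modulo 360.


Phase shift from frequency and time delay:
phi = 360 * f * t_delay
    = 360 * 6045.2 * 0.006288
    = 13684.4 degrees
    mod 360 = 4.4 degrees

4.4 degrees


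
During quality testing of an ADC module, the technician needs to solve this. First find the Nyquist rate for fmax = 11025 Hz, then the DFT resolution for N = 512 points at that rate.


Step 1 — Nyquist sampling rate:
fs = 2 * fmax = 2 * 11025 = 22050 Hz

Step 2 — DFT bin spacing:
df = fs / N = 22050 / 512 = 43.0664 Hz

43.0664 Hz


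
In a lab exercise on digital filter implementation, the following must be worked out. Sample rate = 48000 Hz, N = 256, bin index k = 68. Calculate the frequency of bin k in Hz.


Frequency of DFT bin k:
f_k = k * fs / N
    = 68 * 48000 / 256
    = 3264000 / 256
    = 12750.0 Hz

12750.0 Hz


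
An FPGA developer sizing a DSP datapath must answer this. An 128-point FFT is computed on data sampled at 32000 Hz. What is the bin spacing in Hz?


DFT frequency resolution:
df = fs / N
   = 32000 / 128
   = 250.0 Hz

250.0 Hz


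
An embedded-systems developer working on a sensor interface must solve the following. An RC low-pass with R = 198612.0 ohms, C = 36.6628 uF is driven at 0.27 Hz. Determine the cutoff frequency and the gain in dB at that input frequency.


Step 1 — cutoff frequency:
fc = 1 / (2*pi*R*C)
C = 36.6628 uF = 3.66628e-05 F
fc = 1 / (2*pi*198612.0*3.66628e-05)
   = 0.0218569 Hz

Step 2 — magnitude at f = 0.27 Hz:
|H(f)| = 1 / sqrt(1 + (f/fc)^2)
f/fc = 0.27 / 0.0218569 = 12.353078
|H| = 1 / sqrt(1 + 152.598536) = 0.0806875
|H|_dB = 20*log10(0.0806875) = -21.86 dB

fc = 0.0218569 Hz; |H(0.27 Hz)| = -21.86 dB


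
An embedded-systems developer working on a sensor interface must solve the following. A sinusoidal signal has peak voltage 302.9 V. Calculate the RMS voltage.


RMS voltage for a sinusoidal waveform:
V_rms = V_peak / sqrt(2)
      = 302.9 / 1.414214
      = 214.183 V

214.183 V


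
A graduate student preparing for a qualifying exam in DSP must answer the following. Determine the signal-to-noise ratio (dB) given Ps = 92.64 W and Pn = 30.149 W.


SNR in decibels:
SNR = 10 * log10(Ps / Pn)
    = 10 * log10(92.64 / 30.149)
    = 10 * log10(3.0727)
    = 10 * 0.4875
    = 4.88 dB

4.88 dB


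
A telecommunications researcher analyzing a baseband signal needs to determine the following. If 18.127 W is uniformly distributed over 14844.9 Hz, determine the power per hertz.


Power spectral density:
PSD = P / BW
    = 18.127 / 14844.9
    = 0.00122109 W/Hz

0.00122109 W/Hz
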